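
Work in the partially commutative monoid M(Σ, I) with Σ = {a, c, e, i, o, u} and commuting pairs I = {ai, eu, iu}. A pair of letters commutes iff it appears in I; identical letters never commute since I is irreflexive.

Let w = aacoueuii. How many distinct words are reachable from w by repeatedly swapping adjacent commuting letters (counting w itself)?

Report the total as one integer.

10

piece 0:a — minimal
piece 1:a rests on {0:a}
piece 2:c rests on {1:a}
piece 3:o rests on {2:c}
piece 4:u rests on {3:o}
piece 5:e rests on {3:o}
piece 6:u rests on {4:u}
piece 7:i rests on {5:e}
piece 8:i rests on {7:i}
minimal pieces: {0:a}
ways to finish when only these pieces remain (= sum over removing one remaining piece with nothing left below it):
  1 left: {6}→1  {8}→1
  2 left: {4,6}→1  {6,8}→2  {7,8}→1
  3 left: {4,6,8}→3  {5,7,8}→1  {6,7,8}→3
  4 left: {4,6,7,8}→6  {5,6,7,8}→4
  5 left: {4,5,6,7,8}→10
  6 left: {3,4,5,6,7,8}→10
  7 left: {2,3,4,5,6,7,8}→10
  placing 0:a first → 10 extensions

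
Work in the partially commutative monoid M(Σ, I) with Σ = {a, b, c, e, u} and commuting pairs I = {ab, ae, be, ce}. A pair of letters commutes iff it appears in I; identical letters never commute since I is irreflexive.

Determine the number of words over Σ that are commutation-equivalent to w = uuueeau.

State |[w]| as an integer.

3

drop 0:u onto floor
drop 1:u onto {0:u}
drop 2:u onto {1:u}
drop 3:e onto {2:u}
drop 4:e onto {3:e}
drop 5:a onto {2:u}
drop 6:u onto {4:e, 5:a}
ground layer = {0:u}
drop-orders for the pieces not yet dropped (sum over which currently-grounded one goes next):
  1 to go: {6} 1
  2 to go: {4,6} 1  {5,6} 1
  3 to go: {3,4,6} 1  {4,5,6} 2
  4 to go: {3,4,5,6} 3
  5 to go: {2,3,4,5,6} 3
  if 0:u drops first: 3 orders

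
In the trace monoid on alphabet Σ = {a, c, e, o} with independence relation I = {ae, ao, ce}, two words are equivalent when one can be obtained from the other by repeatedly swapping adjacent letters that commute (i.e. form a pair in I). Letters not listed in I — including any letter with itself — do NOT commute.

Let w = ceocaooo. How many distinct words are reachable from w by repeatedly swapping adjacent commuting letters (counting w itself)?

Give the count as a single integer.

drop 0:c onto floor
drop 1:e onto floor
drop 2:o onto {0:c, 1:e}
drop 3:c onto {2:o}
drop 4:a onto {3:c}
drop 5:o onto {3:c}
drop 6:o onto {5:o}
drop 7:o onto {6:o}
ground layer = {0:c, 1:e}
drop-orders for the pieces not yet dropped (sum over which currently-grounded one goes next):
  1 to go: {4} 1  {7} 1
  2 to go: {4,7} 2  {6,7} 1
  3 to go: {4,6,7} 3  {5,6,7} 1
  4 to go: {4,5,6,7} 4
  5 to go: {3,4,5,6,7} 4
  6 to go: {2,3,4,5,6,7} 4
  if 0:c drops first: 4 orders
  if 1:e drops first: 4 orders
heap linearizations: 8

8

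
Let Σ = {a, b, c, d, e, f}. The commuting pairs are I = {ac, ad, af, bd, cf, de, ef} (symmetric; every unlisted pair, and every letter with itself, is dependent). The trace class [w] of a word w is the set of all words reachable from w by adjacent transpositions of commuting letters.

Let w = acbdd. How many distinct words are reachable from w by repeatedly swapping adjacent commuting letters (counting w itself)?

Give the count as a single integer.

9

0(a) covers ∅
1(c) covers ∅
2(b) covers 0:a, 1:c
3(d) covers 1:c
4(d) covers 3:d
floor of heap: 0:a, 1:c
completions by unplaced set U, small U first (add the entries for U minus each lowest piece of U):
  |U|=1: {2}:1  {4}:1
  |U|=2: {0,2}:1  {2,4}:2  {3,4}:1
  |U|=3: {0,2,4}:3  {2,3,4}:3
  start at 0(a): 3
  start at 1(c): 6
sum over floor = 9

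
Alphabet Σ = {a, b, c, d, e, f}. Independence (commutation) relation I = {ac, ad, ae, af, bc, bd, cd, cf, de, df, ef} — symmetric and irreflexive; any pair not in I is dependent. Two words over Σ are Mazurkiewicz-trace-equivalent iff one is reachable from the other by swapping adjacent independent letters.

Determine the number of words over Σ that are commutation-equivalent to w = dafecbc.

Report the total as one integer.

piece 0:d — minimal
piece 1:a — minimal
piece 2:f — minimal
piece 3:e — minimal
piece 4:c rests on {3:e}
piece 5:b rests on {1:a, 2:f, 3:e}
piece 6:c rests on {4:c}
minimal pieces: {0:d, 1:a, 2:f, 3:e}
ways to finish when only these pieces remain (= sum over removing one remaining piece with nothing left below it):
  1 left: {0}→1  {5}→1  {6}→1
  2 left: {0,5}→2  {0,6}→2  {1,5}→1  {2,5}→1  {4,6}→1  {5,6}→2
  3 left: {0,1,5}→3  {0,2,5}→3  {0,4,6}→3  {0,5,6}→6  {1,2,5}→2  {1,5,6}→3  {2,5,6}→3  {4,5,6}→3
  4 left: {0,1,2,5}→8  {0,1,5,6}→12  {0,2,5,6}→12  {0,4,5,6}→12  {1,2,5,6}→8  {1,4,5,6}→6  {2,4,5,6}→6  {3,4,5,6}→3
  5 left: {0,1,2,5,6}→40  {0,1,4,5,6}→30  {0,2,4,5,6}→30  {0,3,4,5,6}→15  {1,2,4,5,6}→20  {1,3,4,5,6}→9  {2,3,4,5,6}→9
  placing 0:d first → 38 extensions
  placing 1:a first → 54 extensions
  placing 2:f first → 54 extensions
  placing 3:e first → 120 extensions
total linear extensions = 266

266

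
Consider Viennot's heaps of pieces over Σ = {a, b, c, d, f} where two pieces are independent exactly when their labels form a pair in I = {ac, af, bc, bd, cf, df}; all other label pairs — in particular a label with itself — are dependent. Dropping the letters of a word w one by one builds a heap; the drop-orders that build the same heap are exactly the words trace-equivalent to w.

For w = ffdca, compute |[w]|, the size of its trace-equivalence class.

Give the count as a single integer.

20

#0=f has no predecessor
#1=f depends on [0:f]
#2=d has no predecessor
#3=c depends on [2:d]
#4=a depends on [2:d]
sources: [0:f, 2:d]
N(rest) = Σ N(rest − s) over sources s of rest; N(one piece) = 1:
  size 1 → [1]=1  [3]=1  [4]=1
  size 2 → [0,1]=1  [1,3]=2  [1,4]=2  [3,4]=2
  size 3 → [0,1,3]=3  [0,1,4]=3  [1,3,4]=6  [2,3,4]=2
  first=0(f) contributes 8
  first=2(d) contributes 12
|[w]| = 20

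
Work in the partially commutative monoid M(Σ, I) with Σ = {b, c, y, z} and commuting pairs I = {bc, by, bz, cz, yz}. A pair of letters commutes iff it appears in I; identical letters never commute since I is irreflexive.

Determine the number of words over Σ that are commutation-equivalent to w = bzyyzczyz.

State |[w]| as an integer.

630

0(b) covers ∅
1(z) covers ∅
2(y) covers ∅
3(y) covers 2:y
4(z) covers 1:z
5(c) covers 3:y
6(z) covers 4:z
7(y) covers 5:c
8(z) covers 6:z
floor of heap: 0:b, 1:z, 2:y
completions by unplaced set U, small U first (add the entries for U minus each lowest piece of U):
  |U|=1: {0}:1  {7}:1  {8}:1
  |U|=2: {0,7}:2  {0,8}:2  {5,7}:1  {6,8}:1  {7,8}:2
  |U|=3: {0,5,7}:3  {0,6,8}:3  {0,7,8}:6  {3,5,7}:1  {4,6,8}:1  {5,7,8}:3  {6,7,8}:3
  |U|=4: {0,3,5,7}:4  {0,4,6,8}:4  {0,5,7,8}:12  {0,6,7,8}:12  {1,4,6,8}:1  {2,3,5,7}:1  {3,5,7,8}:4  {4,6,7,8}:4  {5,6,7,8}:6
  |U|=5: {0,1,4,6,8}:5  {0,2,3,5,7}:5  {0,3,5,7,8}:20  {0,4,6,7,8}:20  {0,5,6,7,8}:30  {1,4,6,7,8}:5  {2,3,5,7,8}:5  {3,5,6,7,8}:10  {4,5,6,7,8}:10
  |U|=6: {0,1,4,6,7,8}:30  {0,2,3,5,7,8}:30  {0,3,5,6,7,8}:60  {0,4,5,6,7,8}:60  {1,4,5,6,7,8}:15  {2,3,5,6,7,8}:15  {3,4,5,6,7,8}:20
  |U|=7: {0,1,4,5,6,7,8}:105  {0,2,3,5,6,7,8}:105  {0,3,4,5,6,7,8}:140  {1,3,4,5,6,7,8}:35  {2,3,4,5,6,7,8}:35
  start at 0(b): 70
  start at 1(z): 280
  start at 2(y): 280
sum over floor = 630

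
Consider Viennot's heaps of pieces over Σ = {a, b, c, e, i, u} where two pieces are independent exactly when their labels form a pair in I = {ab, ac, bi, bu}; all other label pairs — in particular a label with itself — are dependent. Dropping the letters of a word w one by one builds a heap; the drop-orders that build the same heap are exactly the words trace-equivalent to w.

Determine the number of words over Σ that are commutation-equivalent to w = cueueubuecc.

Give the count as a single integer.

3

drop 0:c onto floor
drop 1:u onto {0:c}
drop 2:e onto {1:u}
drop 3:u onto {2:e}
drop 4:e onto {3:u}
drop 5:u onto {4:e}
drop 6:b onto {4:e}
drop 7:u onto {5:u}
drop 8:e onto {6:b, 7:u}
drop 9:c onto {8:e}
drop 10:c onto {9:c}
ground layer = {0:c}
drop-orders for the pieces not yet dropped (sum over which currently-grounded one goes next):
  1 to go: {10} 1
  2 to go: {9,10} 1
  3 to go: {8,9,10} 1
  4 to go: {6,8,9,10} 1  {7,8,9,10} 1
  5 to go: {5,7,8,9,10} 1  {6,7,8,9,10} 2
  6 to go: {5,6,7,8,9,10} 3
  7 to go: {4,5,6,7,8,9,10} 3
  8 to go: {3,4,5,6,7,8,9,10} 3
  9 to go: {2,3,4,5,6,7,8,9,10} 3
  if 0:c drops first: 3 orders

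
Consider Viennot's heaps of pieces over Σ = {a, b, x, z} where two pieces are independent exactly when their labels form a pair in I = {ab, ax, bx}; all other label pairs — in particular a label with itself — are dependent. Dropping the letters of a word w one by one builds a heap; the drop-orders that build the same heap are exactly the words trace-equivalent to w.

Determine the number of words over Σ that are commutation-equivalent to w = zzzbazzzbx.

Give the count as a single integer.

4

drop 0:z onto floor
drop 1:z onto {0:z}
drop 2:z onto {1:z}
drop 3:b onto {2:z}
drop 4:a onto {2:z}
drop 5:z onto {3:b, 4:a}
drop 6:z onto {5:z}
drop 7:z onto {6:z}
drop 8:b onto {7:z}
drop 9:x onto {7:z}
ground layer = {0:z}
drop-orders for the pieces not yet dropped (sum over which currently-grounded one goes next):
  1 to go: {8} 1  {9} 1
  2 to go: {8,9} 2
  3 to go: {7,8,9} 2
  4 to go: {6,7,8,9} 2
  5 to go: {5,6,7,8,9} 2
  6 to go: {3,5,6,7,8,9} 2  {4,5,6,7,8,9} 2
  7 to go: {3,4,5,6,7,8,9} 4
  8 to go: {2,3,4,5,6,7,8,9} 4
  if 0:z drops first: 4 orders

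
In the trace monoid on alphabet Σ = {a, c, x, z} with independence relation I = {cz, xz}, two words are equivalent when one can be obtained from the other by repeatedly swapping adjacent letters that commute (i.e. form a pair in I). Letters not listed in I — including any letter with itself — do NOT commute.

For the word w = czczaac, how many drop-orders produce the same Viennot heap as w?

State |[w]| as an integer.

6

#0=c has no predecessor
#1=z has no predecessor
#2=c depends on [0:c]
#3=z depends on [1:z]
#4=a depends on [2:c, 3:z]
#5=a depends on [4:a]
#6=c depends on [5:a]
sources: [0:c, 1:z]
N(rest) = Σ N(rest − s) over sources s of rest; N(one piece) = 1:
  size 1 → [6]=1
  size 2 → [5,6]=1
  size 3 → [4,5,6]=1
  size 4 → [2,4,5,6]=1  [3,4,5,6]=1
  size 5 → [0,2,4,5,6]=1  [1,3,4,5,6]=1  [2,3,4,5,6]=2
  first=0(c) contributes 3
  first=1(z) contributes 3
|[w]| = 6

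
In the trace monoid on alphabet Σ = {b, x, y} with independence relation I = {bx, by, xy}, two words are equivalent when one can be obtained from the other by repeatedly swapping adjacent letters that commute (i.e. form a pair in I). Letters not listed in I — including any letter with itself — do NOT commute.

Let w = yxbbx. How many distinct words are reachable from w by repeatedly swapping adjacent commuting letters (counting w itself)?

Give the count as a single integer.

30

piece 0:y — minimal
piece 1:x — minimal
piece 2:b — minimal
piece 3:b rests on {2:b}
piece 4:x rests on {1:x}
minimal pieces: {0:y, 1:x, 2:b}
ways to finish when only these pieces remain (= sum over removing one remaining piece with nothing left below it):
  1 left: {0}→1  {3}→1  {4}→1
  2 left: {0,3}→2  {0,4}→2  {1,4}→1  {2,3}→1  {3,4}→2
  3 left: {0,1,4}→3  {0,2,3}→3  {0,3,4}→6  {1,3,4}→3  {2,3,4}→3
  placing 0:y first → 6 extensions
  placing 1:x first → 12 extensions
  placing 2:b first → 12 extensions
total linear extensions = 30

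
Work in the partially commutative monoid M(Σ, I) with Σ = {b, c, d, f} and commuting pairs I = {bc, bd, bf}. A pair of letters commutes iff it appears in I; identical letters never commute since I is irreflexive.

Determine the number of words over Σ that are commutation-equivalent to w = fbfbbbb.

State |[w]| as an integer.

0(f) covers ∅
1(b) covers ∅
2(f) covers 0:f
3(b) covers 1:b
4(b) covers 3:b
5(b) covers 4:b
6(b) covers 5:b
floor of heap: 0:f, 1:b
completions by unplaced set U, small U first (add the entries for U minus each lowest piece of U):
  |U|=1: {2}:1  {6}:1
  |U|=2: {0,2}:1  {2,6}:2  {5,6}:1
  |U|=3: {0,2,6}:3  {2,5,6}:3  {4,5,6}:1
  |U|=4: {0,2,5,6}:6  {2,4,5,6}:4  {3,4,5,6}:1
  |U|=5: {0,2,4,5,6}:10  {1,3,4,5,6}:1  {2,3,4,5,6}:5
  start at 0(f): 6
  start at 1(b): 15
sum over floor = 21

21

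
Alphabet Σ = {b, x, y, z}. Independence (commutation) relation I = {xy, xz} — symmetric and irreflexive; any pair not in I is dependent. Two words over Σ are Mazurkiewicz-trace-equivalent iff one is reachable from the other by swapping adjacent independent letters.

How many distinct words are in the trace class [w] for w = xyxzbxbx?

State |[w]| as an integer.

6

#0=x has no predecessor
#1=y has no predecessor
#2=x depends on [0:x]
#3=z depends on [1:y]
#4=b depends on [2:x, 3:z]
#5=x depends on [4:b]
#6=b depends on [5:x]
#7=x depends on [6:b]
sources: [0:x, 1:y]
N(rest) = Σ N(rest − s) over sources s of rest; N(one piece) = 1:
  size 1 → [7]=1
  size 2 → [6,7]=1
  size 3 → [5,6,7]=1
  size 4 → [4,5,6,7]=1
  size 5 → [2,4,5,6,7]=1  [3,4,5,6,7]=1
  size 6 → [0,2,4,5,6,7]=1  [1,3,4,5,6,7]=1  [2,3,4,5,6,7]=2
  first=0(x) contributes 3
  first=1(y) contributes 3
|[w]| = 6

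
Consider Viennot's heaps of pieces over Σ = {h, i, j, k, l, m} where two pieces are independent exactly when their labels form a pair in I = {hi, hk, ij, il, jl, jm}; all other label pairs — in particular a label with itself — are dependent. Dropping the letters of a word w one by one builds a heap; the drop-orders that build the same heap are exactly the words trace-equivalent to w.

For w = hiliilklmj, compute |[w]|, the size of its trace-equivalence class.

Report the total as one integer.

drop 0:h onto floor
drop 1:i onto floor
drop 2:l onto {0:h}
drop 3:i onto {1:i}
drop 4:i onto {3:i}
drop 5:l onto {2:l}
drop 6:k onto {4:i, 5:l}
drop 7:l onto {6:k}
drop 8:m onto {7:l}
drop 9:j onto {6:k}
ground layer = {0:h, 1:i}
drop-orders for the pieces not yet dropped (sum over which currently-grounded one goes next):
  1 to go: {8} 1  {9} 1
  2 to go: {7,8} 1  {8,9} 2
  3 to go: {7,8,9} 3
  4 to go: {6,7,8,9} 3
  5 to go: {4,6,7,8,9} 3  {5,6,7,8,9} 3
  6 to go: {2,5,6,7,8,9} 3  {3,4,6,7,8,9} 3  {4,5,6,7,8,9} 6
  7 to go: {0,2,5,6,7,8,9} 3  {1,3,4,6,7,8,9} 3  {2,4,5,6,7,8,9} 9  {3,4,5,6,7,8,9} 9
  8 to go: {0,2,4,5,6,7,8,9} 12  {1,3,4,5,6,7,8,9} 12  {2,3,4,5,6,7,8,9} 18
  if 0:h drops first: 30 orders
  if 1:i drops first: 30 orders
heap linearizations: 60

60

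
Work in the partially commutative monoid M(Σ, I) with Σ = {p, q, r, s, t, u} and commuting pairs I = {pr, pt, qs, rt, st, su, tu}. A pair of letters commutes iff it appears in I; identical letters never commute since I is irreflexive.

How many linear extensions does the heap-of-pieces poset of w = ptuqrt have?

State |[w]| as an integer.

#0=p has no predecessor
#1=t has no predecessor
#2=u depends on [0:p]
#3=q depends on [1:t, 2:u]
#4=r depends on [3:q]
#5=t depends on [3:q]
sources: [0:p, 1:t]
N(rest) = Σ N(rest − s) over sources s of rest; N(one piece) = 1:
  size 1 → [4]=1  [5]=1
  size 2 → [4,5]=2
  size 3 → [3,4,5]=2
  size 4 → [1,3,4,5]=2  [2,3,4,5]=2
  first=0(p) contributes 4
  first=1(t) contributes 2
|[w]| = 6

6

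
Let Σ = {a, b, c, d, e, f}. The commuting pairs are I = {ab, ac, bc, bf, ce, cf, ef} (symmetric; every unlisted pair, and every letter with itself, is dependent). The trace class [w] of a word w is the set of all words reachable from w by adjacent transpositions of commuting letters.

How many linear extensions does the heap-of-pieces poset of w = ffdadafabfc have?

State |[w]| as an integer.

30

drop 0:f onto floor
drop 1:f onto {0:f}
drop 2:d onto {1:f}
drop 3:a onto {2:d}
drop 4:d onto {3:a}
drop 5:a onto {4:d}
drop 6:f onto {5:a}
drop 7:a onto {6:f}
drop 8:b onto {4:d}
drop 9:f onto {7:a}
drop 10:c onto {4:d}
ground layer = {0:f}
drop-orders for the pieces not yet dropped (sum over which currently-grounded one goes next):
  1 to go: {8} 1  {9} 1  {10} 1
  2 to go: {7,9} 1  {8,9} 2  {8,10} 2  {9,10} 2
  3 to go: {6,7,9} 1  {7,8,9} 3  {7,9,10} 3  {8,9,10} 6
  4 to go: {5,6,7,9} 1  {6,7,8,9} 4  {6,7,9,10} 4  {7,8,9,10} 12
  5 to go: {5,6,7,8,9} 5  {5,6,7,9,10} 5  {6,7,8,9,10} 20
  6 to go: {5,6,7,8,9,10} 30
  7 to go: {4,5,6,7,8,9,10} 30
  8 to go: {3,4,5,6,7,8,9,10} 30
  9 to go: {2,3,4,5,6,7,8,9,10} 30
  if 0:f drops first: 30 orders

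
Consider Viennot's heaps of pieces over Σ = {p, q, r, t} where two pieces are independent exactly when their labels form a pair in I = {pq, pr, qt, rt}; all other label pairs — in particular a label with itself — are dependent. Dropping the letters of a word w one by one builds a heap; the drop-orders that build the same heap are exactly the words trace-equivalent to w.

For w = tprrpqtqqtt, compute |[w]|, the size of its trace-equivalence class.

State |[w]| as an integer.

piece 0:t — minimal
piece 1:p rests on {0:t}
piece 2:r — minimal
piece 3:r rests on {2:r}
piece 4:p rests on {1:p}
piece 5:q rests on {3:r}
piece 6:t rests on {4:p}
piece 7:q rests on {5:q}
piece 8:q rests on {7:q}
piece 9:t rests on {6:t}
piece 10:t rests on {9:t}
minimal pieces: {0:t, 2:r}
ways to finish when only these pieces remain (= sum over removing one remaining piece with nothing left below it):
  1 left: {8}→1  {10}→1
  2 left: {7,8}→1  {8,10}→2  {9,10}→1
  3 left: {5,7,8}→1  {6,9,10}→1  {7,8,10}→3  {8,9,10}→3
  4 left: {3,5,7,8}→1  {4,6,9,10}→1  {5,7,8,10}→4  {6,8,9,10}→4  {7,8,9,10}→6
  5 left: {1,4,6,9,10}→1  {2,3,5,7,8}→1  {3,5,7,8,10}→5  {4,6,8,9,10}→5  {5,7,8,9,10}→10  {6,7,8,9,10}→10
  6 left: {0,1,4,6,9,10}→1  {1,4,6,8,9,10}→6  {2,3,5,7,8,10}→6  {3,5,7,8,9,10}→15  {4,6,7,8,9,10}→15  {5,6,7,8,9,10}→20
  7 left: {0,1,4,6,8,9,10}→7  {1,4,6,7,8,9,10}→21  {2,3,5,7,8,9,10}→21  {3,5,6,7,8,9,10}→35  {4,5,6,7,8,9,10}→35
  8 left: {0,1,4,6,7,8,9,10}→28  {1,4,5,6,7,8,9,10}→56  {2,3,5,6,7,8,9,10}→56  {3,4,5,6,7,8,9,10}→70
  9 left: {0,1,4,5,6,7,8,9,10}→84  {1,3,4,5,6,7,8,9,10}→126  {2,3,4,5,6,7,8,9,10}→126
  placing 0:t first → 252 extensions
  placing 2:r first → 210 extensions
total linear extensions = 462

462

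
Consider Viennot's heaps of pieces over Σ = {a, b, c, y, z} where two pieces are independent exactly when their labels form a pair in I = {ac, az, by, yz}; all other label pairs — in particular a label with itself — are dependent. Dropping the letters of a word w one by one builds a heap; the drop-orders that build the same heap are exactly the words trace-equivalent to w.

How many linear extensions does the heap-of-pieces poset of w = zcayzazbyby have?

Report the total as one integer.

187

drop 0:z onto floor
drop 1:c onto {0:z}
drop 2:a onto floor
drop 3:y onto {1:c, 2:a}
drop 4:z onto {1:c}
drop 5:a onto {3:y}
drop 6:z onto {4:z}
drop 7:b onto {5:a, 6:z}
drop 8:y onto {5:a}
drop 9:b onto {7:b}
drop 10:y onto {8:y}
ground layer = {0:z, 2:a}
drop-orders for the pieces not yet dropped (sum over which currently-grounded one goes next):
  1 to go: {9} 1  {10} 1
  2 to go: {7,9} 1  {8,10} 1  {9,10} 2
  3 to go: {6,7,9} 1  {7,9,10} 3  {8,9,10} 3
  4 to go: {4,6,7,9} 1  {6,7,9,10} 4  {7,8,9,10} 6
  5 to go: {4,6,7,9,10} 5  {5,7,8,9,10} 6  {6,7,8,9,10} 10
  6 to go: {3,5,7,8,9,10} 6  {4,6,7,8,9,10} 15  {5,6,7,8,9,10} 16
  7 to go: {2,3,5,7,8,9,10} 6  {3,5,6,7,8,9,10} 22  {4,5,6,7,8,9,10} 31
  8 to go: {2,3,5,6,7,8,9,10} 28  {3,4,5,6,7,8,9,10} 53
  9 to go: {1,3,4,5,6,7,8,9,10} 53  {2,3,4,5,6,7,8,9,10} 81
  if 0:z drops first: 134 orders
  if 2:a drops first: 53 orders
heap linearizations: 187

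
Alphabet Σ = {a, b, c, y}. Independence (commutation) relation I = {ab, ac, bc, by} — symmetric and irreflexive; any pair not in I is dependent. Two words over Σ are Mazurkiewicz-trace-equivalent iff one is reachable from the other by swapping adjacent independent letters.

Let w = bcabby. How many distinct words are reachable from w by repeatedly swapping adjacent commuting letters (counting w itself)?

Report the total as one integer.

piece 0:b — minimal
piece 1:c — minimal
piece 2:a — minimal
piece 3:b rests on {0:b}
piece 4:b rests on {3:b}
piece 5:y rests on {1:c, 2:a}
minimal pieces: {0:b, 1:c, 2:a}
ways to finish when only these pieces remain (= sum over removing one remaining piece with nothing left below it):
  1 left: {4}→1  {5}→1
  2 left: {1,5}→1  {2,5}→1  {3,4}→1  {4,5}→2
  3 left: {0,3,4}→1  {1,2,5}→2  {1,4,5}→3  {2,4,5}→3  {3,4,5}→3
  4 left: {0,3,4,5}→4  {1,2,4,5}→8  {1,3,4,5}→6  {2,3,4,5}→6
  placing 0:b first → 20 extensions
  placing 1:c first → 10 extensions
  placing 2:a first → 10 extensions
total linear extensions = 40

40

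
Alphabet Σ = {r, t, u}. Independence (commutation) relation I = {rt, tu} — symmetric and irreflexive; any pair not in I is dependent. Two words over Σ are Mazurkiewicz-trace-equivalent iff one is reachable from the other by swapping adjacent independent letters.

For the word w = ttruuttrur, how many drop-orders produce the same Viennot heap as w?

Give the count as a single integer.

210

piece 0:t — minimal
piece 1:t rests on {0:t}
piece 2:r — minimal
piece 3:u rests on {2:r}
piece 4:u rests on {3:u}
piece 5:t rests on {1:t}
piece 6:t rests on {5:t}
piece 7:r rests on {4:u}
piece 8:u rests on {7:r}
piece 9:r rests on {8:u}
minimal pieces: {0:t, 2:r}
ways to finish when only these pieces remain (= sum over removing one remaining piece with nothing left below it):
  1 left: {6}→1  {9}→1
  2 left: {5,6}→1  {6,9}→2  {8,9}→1
  3 left: {1,5,6}→1  {5,6,9}→3  {6,8,9}→3  {7,8,9}→1
  4 left: {0,1,5,6}→1  {1,5,6,9}→4  {4,7,8,9}→1  {5,6,8,9}→6  {6,7,8,9}→4
  5 left: {0,1,5,6,9}→5  {1,5,6,8,9}→10  {3,4,7,8,9}→1  {4,6,7,8,9}→5  {5,6,7,8,9}→10
  6 left: {0,1,5,6,8,9}→15  {1,5,6,7,8,9}→20  {2,3,4,7,8,9}→1  {3,4,6,7,8,9}→6  {4,5,6,7,8,9}→15
  7 left: {0,1,5,6,7,8,9}→35  {1,4,5,6,7,8,9}→35  {2,3,4,6,7,8,9}→7  {3,4,5,6,7,8,9}→21
  8 left: {0,1,4,5,6,7,8,9}→70  {1,3,4,5,6,7,8,9}→56  {2,3,4,5,6,7,8,9}→28
  placing 0:t first → 84 extensions
  placing 2:r first → 126 extensions
total linear extensions = 210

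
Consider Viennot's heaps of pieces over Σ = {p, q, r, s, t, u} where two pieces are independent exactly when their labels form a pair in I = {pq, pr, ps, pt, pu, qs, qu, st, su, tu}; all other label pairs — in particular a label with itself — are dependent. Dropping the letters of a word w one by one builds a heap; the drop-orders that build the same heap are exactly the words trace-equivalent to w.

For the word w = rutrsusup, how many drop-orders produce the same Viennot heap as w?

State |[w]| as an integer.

drop 0:r onto floor
drop 1:u onto {0:r}
drop 2:t onto {0:r}
drop 3:r onto {1:u, 2:t}
drop 4:s onto {3:r}
drop 5:u onto {3:r}
drop 6:s onto {4:s}
drop 7:u onto {5:u}
drop 8:p onto floor
ground layer = {0:r, 8:p}
drop-orders for the pieces not yet dropped (sum over which currently-grounded one goes next):
  1 to go: {6} 1  {7} 1  {8} 1
  2 to go: {4,6} 1  {5,7} 1  {6,7} 2  {6,8} 2  {7,8} 2
  3 to go: {4,6,7} 3  {4,6,8} 3  {5,6,7} 3  {5,7,8} 3  {6,7,8} 6
  4 to go: {4,5,6,7} 6  {4,6,7,8} 12  {5,6,7,8} 12
  5 to go: {3,4,5,6,7} 6  {4,5,6,7,8} 30
  6 to go: {1,3,4,5,6,7} 6  {2,3,4,5,6,7} 6  {3,4,5,6,7,8} 36
  7 to go: {1,2,3,4,5,6,7} 12  {1,3,4,5,6,7,8} 42  {2,3,4,5,6,7,8} 42
  if 0:r drops first: 96 orders
  if 8:p drops first: 12 orders
heap linearizations: 108

108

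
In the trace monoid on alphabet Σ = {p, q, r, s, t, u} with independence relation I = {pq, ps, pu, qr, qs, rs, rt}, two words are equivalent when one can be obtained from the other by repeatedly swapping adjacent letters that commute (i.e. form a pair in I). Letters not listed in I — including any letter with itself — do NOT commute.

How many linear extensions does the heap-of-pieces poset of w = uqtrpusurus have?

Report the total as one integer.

drop 0:u onto floor
drop 1:q onto {0:u}
drop 2:t onto {1:q}
drop 3:r onto {0:u}
drop 4:p onto {2:t, 3:r}
drop 5:u onto {2:t, 3:r}
drop 6:s onto {5:u}
drop 7:u onto {6:s}
drop 8:r onto {4:p, 7:u}
drop 9:u onto {8:r}
drop 10:s onto {9:u}
ground layer = {0:u}
drop-orders for the pieces not yet dropped (sum over which currently-grounded one goes next):
  1 to go: {10} 1
  2 to go: {9,10} 1
  3 to go: {8,9,10} 1
  4 to go: {4,8,9,10} 1  {7,8,9,10} 1
  5 to go: {4,7,8,9,10} 2  {6,7,8,9,10} 1
  6 to go: {4,6,7,8,9,10} 3  {5,6,7,8,9,10} 1
  7 to go: {4,5,6,7,8,9,10} 4
  8 to go: {2,4,5,6,7,8,9,10} 4  {3,4,5,6,7,8,9,10} 4
  9 to go: {1,2,4,5,6,7,8,9,10} 4  {2,3,4,5,6,7,8,9,10} 8
  if 0:u drops first: 12 orders

12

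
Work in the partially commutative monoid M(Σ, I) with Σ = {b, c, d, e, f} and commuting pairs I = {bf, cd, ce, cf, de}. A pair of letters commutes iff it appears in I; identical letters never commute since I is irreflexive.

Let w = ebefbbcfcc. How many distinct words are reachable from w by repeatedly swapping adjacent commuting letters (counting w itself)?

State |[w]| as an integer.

0(e) covers ∅
1(b) covers 0:e
2(e) covers 1:b
3(f) covers 2:e
4(b) covers 2:e
5(b) covers 4:b
6(c) covers 5:b
7(f) covers 3:f
8(c) covers 6:c
9(c) covers 8:c
floor of heap: 0:e
completions by unplaced set U, small U first (add the entries for U minus each lowest piece of U):
  |U|=1: {7}:1  {9}:1
  |U|=2: {3,7}:1  {7,9}:2  {8,9}:1
  |U|=3: {3,7,9}:3  {6,8,9}:1  {7,8,9}:3
  |U|=4: {3,7,8,9}:6  {5,6,8,9}:1  {6,7,8,9}:4
  |U|=5: {3,6,7,8,9}:10  {4,5,6,8,9}:1  {5,6,7,8,9}:5
  |U|=6: {3,5,6,7,8,9}:15  {4,5,6,7,8,9}:6
  |U|=7: {3,4,5,6,7,8,9}:21
  |U|=8: {2,3,4,5,6,7,8,9}:21
  start at 0(e): 21

21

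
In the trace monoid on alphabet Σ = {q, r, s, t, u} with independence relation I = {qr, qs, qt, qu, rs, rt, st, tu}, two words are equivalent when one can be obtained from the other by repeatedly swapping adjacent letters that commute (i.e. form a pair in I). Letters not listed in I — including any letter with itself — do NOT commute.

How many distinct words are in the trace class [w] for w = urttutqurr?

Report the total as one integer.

840

#0=u has no predecessor
#1=r depends on [0:u]
#2=t has no predecessor
#3=t depends on [2:t]
#4=u depends on [1:r]
#5=t depends on [3:t]
#6=q has no predecessor
#7=u depends on [4:u]
#8=r depends on [7:u]
#9=r depends on [8:r]
sources: [0:u, 2:t, 6:q]
N(rest) = Σ N(rest − s) over sources s of rest; N(one piece) = 1:
  size 1 → [5]=1  [6]=1  [9]=1
  size 2 → [3,5]=1  [5,6]=2  [5,9]=2  [6,9]=2  [8,9]=1
  size 3 → [2,3,5]=1  [3,5,6]=3  [3,5,9]=3  [5,6,9]=6  [5,8,9]=3  [6,8,9]=3  [7,8,9]=1
  size 4 → [2,3,5,6]=4  [2,3,5,9]=4  [3,5,6,9]=12  [3,5,8,9]=6  [4,7,8,9]=1  [5,6,8,9]=12  [5,7,8,9]=4  [6,7,8,9]=4
  size 5 → [1,4,7,8,9]=1  [2,3,5,6,9]=20  [2,3,5,8,9]=10  [3,5,6,8,9]=30  [3,5,7,8,9]=10  [4,5,7,8,9]=5  [4,6,7,8,9]=5  [5,6,7,8,9]=20
  size 6 → [0,1,4,7,8,9]=1  [1,4,5,7,8,9]=6  [1,4,6,7,8,9]=6  [2,3,5,6,8,9]=60  [2,3,5,7,8,9]=20  [3,4,5,7,8,9]=15  [3,5,6,7,8,9]=60  [4,5,6,7,8,9]=30
  size 7 → [0,1,4,5,7,8,9]=7  [0,1,4,6,7,8,9]=7  [1,3,4,5,7,8,9]=21  [1,4,5,6,7,8,9]=42  [2,3,4,5,7,8,9]=35  [2,3,5,6,7,8,9]=140  [3,4,5,6,7,8,9]=105
  size 8 → [0,1,3,4,5,7,8,9]=28  [0,1,4,5,6,7,8,9]=56  [1,2,3,4,5,7,8,9]=56  [1,3,4,5,6,7,8,9]=168  [2,3,4,5,6,7,8,9]=280
  first=0(u) contributes 504
  first=2(t) contributes 252
  first=6(q) contributes 84
|[w]| = 840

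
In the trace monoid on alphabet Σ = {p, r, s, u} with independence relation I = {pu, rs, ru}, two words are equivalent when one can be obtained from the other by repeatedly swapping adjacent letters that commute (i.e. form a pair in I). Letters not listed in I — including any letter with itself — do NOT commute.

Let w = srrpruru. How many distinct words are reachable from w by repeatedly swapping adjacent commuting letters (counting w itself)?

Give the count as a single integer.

46

piece 0:s — minimal
piece 1:r — minimal
piece 2:r rests on {1:r}
piece 3:p rests on {0:s, 2:r}
piece 4:r rests on {3:p}
piece 5:u rests on {0:s}
piece 6:r rests on {4:r}
piece 7:u rests on {5:u}
minimal pieces: {0:s, 1:r}
ways to finish when only these pieces remain (= sum over removing one remaining piece with nothing left below it):
  1 left: {6}→1  {7}→1
  2 left: {4,6}→1  {5,7}→1  {6,7}→2
  3 left: {3,4,6}→1  {4,6,7}→3  {5,6,7}→3
  4 left: {2,3,4,6}→1  {3,4,6,7}→4  {4,5,6,7}→6
  5 left: {1,2,3,4,6}→1  {2,3,4,6,7}→5  {3,4,5,6,7}→10
  6 left: {0,3,4,5,6,7}→10  {1,2,3,4,6,7}→6  {2,3,4,5,6,7}→15
  placing 0:s first → 21 extensions
  placing 1:r first → 25 extensions
total linear extensions = 46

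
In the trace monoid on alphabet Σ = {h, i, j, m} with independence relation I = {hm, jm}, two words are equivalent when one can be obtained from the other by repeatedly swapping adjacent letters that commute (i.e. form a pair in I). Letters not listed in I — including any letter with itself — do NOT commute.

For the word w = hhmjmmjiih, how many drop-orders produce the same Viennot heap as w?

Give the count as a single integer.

0(h) covers ∅
1(h) covers 0:h
2(m) covers ∅
3(j) covers 1:h
4(m) covers 2:m
5(m) covers 4:m
6(j) covers 3:j
7(i) covers 5:m, 6:j
8(i) covers 7:i
9(h) covers 8:i
floor of heap: 0:h, 2:m
completions by unplaced set U, small U first (add the entries for U minus each lowest piece of U):
  |U|=1: {9}:1
  |U|=2: {8,9}:1
  |U|=3: {7,8,9}:1
  |U|=4: {5,7,8,9}:1  {6,7,8,9}:1
  |U|=5: {3,6,7,8,9}:1  {4,5,7,8,9}:1  {5,6,7,8,9}:2
  |U|=6: {1,3,6,7,8,9}:1  {2,4,5,7,8,9}:1  {3,5,6,7,8,9}:3  {4,5,6,7,8,9}:3
  |U|=7: {0,1,3,6,7,8,9}:1  {1,3,5,6,7,8,9}:4  {2,4,5,6,7,8,9}:4  {3,4,5,6,7,8,9}:6
  |U|=8: {0,1,3,5,6,7,8,9}:5  {1,3,4,5,6,7,8,9}:10  {2,3,4,5,6,7,8,9}:10
  start at 0(h): 20
  start at 2(m): 15
sum over floor = 35

35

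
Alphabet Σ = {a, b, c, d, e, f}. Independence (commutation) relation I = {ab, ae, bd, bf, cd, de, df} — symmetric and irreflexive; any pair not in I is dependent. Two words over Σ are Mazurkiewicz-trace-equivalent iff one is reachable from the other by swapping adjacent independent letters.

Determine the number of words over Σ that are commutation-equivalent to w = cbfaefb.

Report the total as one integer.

12

#0=c has no predecessor
#1=b depends on [0:c]
#2=f depends on [0:c]
#3=a depends on [2:f]
#4=e depends on [1:b, 2:f]
#5=f depends on [3:a, 4:e]
#6=b depends on [4:e]
sources: [0:c]
N(rest) = Σ N(rest − s) over sources s of rest; N(one piece) = 1:
  size 1 → [5]=1  [6]=1
  size 2 → [3,5]=1  [5,6]=2
  size 3 → [3,5,6]=3  [4,5,6]=2
  size 4 → [1,4,5,6]=2  [3,4,5,6]=5
  size 5 → [1,3,4,5,6]=7  [2,3,4,5,6]=5
  first=0(c) contributes 12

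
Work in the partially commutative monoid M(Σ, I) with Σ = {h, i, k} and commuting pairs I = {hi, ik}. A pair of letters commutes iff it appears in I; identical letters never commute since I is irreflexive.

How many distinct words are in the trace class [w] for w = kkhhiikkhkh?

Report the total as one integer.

55

drop 0:k onto floor
drop 1:k onto {0:k}
drop 2:h onto {1:k}
drop 3:h onto {2:h}
drop 4:i onto floor
drop 5:i onto {4:i}
drop 6:k onto {3:h}
drop 7:k onto {6:k}
drop 8:h onto {7:k}
drop 9:k onto {8:h}
drop 10:h onto {9:k}
ground layer = {0:k, 4:i}
drop-orders for the pieces not yet dropped (sum over which currently-grounded one goes next):
  1 to go: {5} 1  {10} 1
  2 to go: {4,5} 1  {5,10} 2  {9,10} 1
  3 to go: {4,5,10} 3  {5,9,10} 3  {8,9,10} 1
  4 to go: {4,5,9,10} 6  {5,8,9,10} 4  {7,8,9,10} 1
  5 to go: {4,5,8,9,10} 10  {5,7,8,9,10} 5  {6,7,8,9,10} 1
  6 to go: {3,6,7,8,9,10} 1  {4,5,7,8,9,10} 15  {5,6,7,8,9,10} 6
  7 to go: {2,3,6,7,8,9,10} 1  {3,5,6,7,8,9,10} 7  {4,5,6,7,8,9,10} 21
  8 to go: {1,2,3,6,7,8,9,10} 1  {2,3,5,6,7,8,9,10} 8  {3,4,5,6,7,8,9,10} 28
  9 to go: {0,1,2,3,6,7,8,9,10} 1  {1,2,3,5,6,7,8,9,10} 9  {2,3,4,5,6,7,8,9,10} 36
  if 0:k drops first: 45 orders
  if 4:i drops first: 10 orders
heap linearizations: 55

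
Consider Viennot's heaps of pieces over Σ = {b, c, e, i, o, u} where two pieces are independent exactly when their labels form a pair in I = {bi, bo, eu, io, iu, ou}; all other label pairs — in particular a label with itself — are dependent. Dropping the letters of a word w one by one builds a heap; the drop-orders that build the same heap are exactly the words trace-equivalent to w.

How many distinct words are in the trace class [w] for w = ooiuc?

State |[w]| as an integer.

piece 0:o — minimal
piece 1:o rests on {0:o}
piece 2:i — minimal
piece 3:u — minimal
piece 4:c rests on {1:o, 2:i, 3:u}
minimal pieces: {0:o, 2:i, 3:u}
ways to finish when only these pieces remain (= sum over removing one remaining piece with nothing left below it):
  1 left: {4}→1
  2 left: {1,4}→1  {2,4}→1  {3,4}→1
  3 left: {0,1,4}→1  {1,2,4}→2  {1,3,4}→2  {2,3,4}→2
  placing 0:o first → 6 extensions
  placing 2:i first → 3 extensions
  placing 3:u first → 3 extensions
total linear extensions = 12

12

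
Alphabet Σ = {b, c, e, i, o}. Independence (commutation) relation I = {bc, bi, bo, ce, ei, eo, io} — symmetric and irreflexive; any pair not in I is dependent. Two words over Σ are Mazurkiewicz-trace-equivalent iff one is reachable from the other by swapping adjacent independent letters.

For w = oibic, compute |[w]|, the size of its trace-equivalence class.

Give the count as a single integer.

0(o) covers ∅
1(i) covers ∅
2(b) covers ∅
3(i) covers 1:i
4(c) covers 0:o, 3:i
floor of heap: 0:o, 1:i, 2:b
completions by unplaced set U, small U first (add the entries for U minus each lowest piece of U):
  |U|=1: {2}:1  {4}:1
  |U|=2: {0,4}:1  {2,4}:2  {3,4}:1
  |U|=3: {0,2,4}:3  {0,3,4}:2  {1,3,4}:1  {2,3,4}:3
  start at 0(o): 4
  start at 1(i): 8
  start at 2(b): 3
sum over floor = 15

15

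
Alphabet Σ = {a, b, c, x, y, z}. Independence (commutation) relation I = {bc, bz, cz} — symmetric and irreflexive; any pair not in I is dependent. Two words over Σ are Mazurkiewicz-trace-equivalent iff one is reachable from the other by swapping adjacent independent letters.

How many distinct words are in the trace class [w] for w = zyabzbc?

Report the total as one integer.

0(z) covers ∅
1(y) covers 0:z
2(a) covers 1:y
3(b) covers 2:a
4(z) covers 2:a
5(b) covers 3:b
6(c) covers 2:a
floor of heap: 0:z
completions by unplaced set U, small U first (add the entries for U minus each lowest piece of U):
  |U|=1: {4}:1  {5}:1  {6}:1
  |U|=2: {3,5}:1  {4,5}:2  {4,6}:2  {5,6}:2
  |U|=3: {3,4,5}:3  {3,5,6}:3  {4,5,6}:6
  |U|=4: {3,4,5,6}:12
  |U|=5: {2,3,4,5,6}:12
  start at 0(z): 12

12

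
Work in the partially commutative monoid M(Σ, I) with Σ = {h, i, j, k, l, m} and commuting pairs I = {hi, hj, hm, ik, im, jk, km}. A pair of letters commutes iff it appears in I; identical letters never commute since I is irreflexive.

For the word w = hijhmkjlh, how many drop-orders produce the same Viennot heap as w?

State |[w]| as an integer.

35

piece 0:h — minimal
piece 1:i — minimal
piece 2:j rests on {1:i}
piece 3:h rests on {0:h}
piece 4:m rests on {2:j}
piece 5:k rests on {3:h}
piece 6:j rests on {4:m}
piece 7:l rests on {5:k, 6:j}
piece 8:h rests on {7:l}
minimal pieces: {0:h, 1:i}
ways to finish when only these pieces remain (= sum over removing one remaining piece with nothing left below it):
  1 left: {8}→1
  2 left: {7,8}→1
  3 left: {5,7,8}→1  {6,7,8}→1
  4 left: {3,5,7,8}→1  {4,6,7,8}→1  {5,6,7,8}→2
  5 left: {0,3,5,7,8}→1  {2,4,6,7,8}→1  {3,5,6,7,8}→3  {4,5,6,7,8}→3
  6 left: {0,3,5,6,7,8}→4  {1,2,4,6,7,8}→1  {2,4,5,6,7,8}→4  {3,4,5,6,7,8}→6
  7 left: {0,3,4,5,6,7,8}→10  {1,2,4,5,6,7,8}→5  {2,3,4,5,6,7,8}→10
  placing 0:h first → 15 extensions
  placing 1:i first → 20 extensions
total linear extensions = 35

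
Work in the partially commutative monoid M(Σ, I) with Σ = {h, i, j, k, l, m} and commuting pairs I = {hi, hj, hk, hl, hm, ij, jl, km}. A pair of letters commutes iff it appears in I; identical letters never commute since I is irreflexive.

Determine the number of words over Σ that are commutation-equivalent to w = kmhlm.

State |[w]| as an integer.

10

piece 0:k — minimal
piece 1:m — minimal
piece 2:h — minimal
piece 3:l rests on {0:k, 1:m}
piece 4:m rests on {3:l}
minimal pieces: {0:k, 1:m, 2:h}
ways to finish when only these pieces remain (= sum over removing one remaining piece with nothing left below it):
  1 left: {2}→1  {4}→1
  2 left: {2,4}→2  {3,4}→1
  3 left: {0,3,4}→1  {1,3,4}→1  {2,3,4}→3
  placing 0:k first → 4 extensions
  placing 1:m first → 4 extensions
  placing 2:h first → 2 extensions
total linear extensions = 10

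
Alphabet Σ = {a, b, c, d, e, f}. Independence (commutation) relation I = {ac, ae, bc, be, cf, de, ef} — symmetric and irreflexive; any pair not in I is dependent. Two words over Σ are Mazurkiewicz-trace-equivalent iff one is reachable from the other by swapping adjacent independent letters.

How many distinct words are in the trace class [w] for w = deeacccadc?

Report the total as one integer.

46

0(d) covers ∅
1(e) covers ∅
2(e) covers 1:e
3(a) covers 0:d
4(c) covers 0:d, 2:e
5(c) covers 4:c
6(c) covers 5:c
7(a) covers 3:a
8(d) covers 6:c, 7:a
9(c) covers 8:d
floor of heap: 0:d, 1:e
completions by unplaced set U, small U first (add the entries for U minus each lowest piece of U):
  |U|=1: {9}:1
  |U|=2: {8,9}:1
  |U|=3: {6,8,9}:1  {7,8,9}:1
  |U|=4: {3,7,8,9}:1  {5,6,8,9}:1  {6,7,8,9}:2
  |U|=5: {3,6,7,8,9}:3  {4,5,6,8,9}:1  {5,6,7,8,9}:3
  |U|=6: {2,4,5,6,8,9}:1  {3,5,6,7,8,9}:6  {4,5,6,7,8,9}:4
  |U|=7: {1,2,4,5,6,8,9}:1  {2,4,5,6,7,8,9}:5  {3,4,5,6,7,8,9}:10
  |U|=8: {0,3,4,5,6,7,8,9}:10  {1,2,4,5,6,7,8,9}:6  {2,3,4,5,6,7,8,9}:15
  start at 0(d): 21
  start at 1(e): 25
sum over floor = 46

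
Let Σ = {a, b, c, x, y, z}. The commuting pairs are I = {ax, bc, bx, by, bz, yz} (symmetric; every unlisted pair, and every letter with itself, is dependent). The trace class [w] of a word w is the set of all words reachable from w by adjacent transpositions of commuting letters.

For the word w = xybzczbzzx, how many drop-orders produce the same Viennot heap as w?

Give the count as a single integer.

drop 0:x onto floor
drop 1:y onto {0:x}
drop 2:b onto floor
drop 3:z onto {0:x}
drop 4:c onto {1:y, 3:z}
drop 5:z onto {4:c}
drop 6:b onto {2:b}
drop 7:z onto {5:z}
drop 8:z onto {7:z}
drop 9:x onto {8:z}
ground layer = {0:x, 2:b}
drop-orders for the pieces not yet dropped (sum over which currently-grounded one goes next):
  1 to go: {6} 1  {9} 1
  2 to go: {2,6} 1  {6,9} 2  {8,9} 1
  3 to go: {2,6,9} 3  {6,8,9} 3  {7,8,9} 1
  4 to go: {2,6,8,9} 6  {5,7,8,9} 1  {6,7,8,9} 4
  5 to go: {2,6,7,8,9} 10  {4,5,7,8,9} 1  {5,6,7,8,9} 5
  6 to go: {1,4,5,7,8,9} 1  {2,5,6,7,8,9} 15  {3,4,5,7,8,9} 1  {4,5,6,7,8,9} 6
  7 to go: {1,3,4,5,7,8,9} 2  {1,4,5,6,7,8,9} 7  {2,4,5,6,7,8,9} 21  {3,4,5,6,7,8,9} 7
  8 to go: {0,1,3,4,5,7,8,9} 2  {1,2,4,5,6,7,8,9} 28  {1,3,4,5,6,7,8,9} 16  {2,3,4,5,6,7,8,9} 28
  if 0:x drops first: 72 orders
  if 2:b drops first: 18 orders
heap linearizations: 90

90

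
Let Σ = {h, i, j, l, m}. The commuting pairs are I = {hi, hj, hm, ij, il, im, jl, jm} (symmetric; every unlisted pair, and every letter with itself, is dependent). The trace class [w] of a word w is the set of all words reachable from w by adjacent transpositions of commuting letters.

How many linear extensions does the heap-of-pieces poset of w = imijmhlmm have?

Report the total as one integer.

#0=i has no predecessor
#1=m has no predecessor
#2=i depends on [0:i]
#3=j has no predecessor
#4=m depends on [1:m]
#5=h has no predecessor
#6=l depends on [4:m, 5:h]
#7=m depends on [6:l]
#8=m depends on [7:m]
sources: [0:i, 1:m, 3:j, 5:h]
N(rest) = Σ N(rest − s) over sources s of rest; N(one piece) = 1:
  size 1 → [2]=1  [3]=1  [8]=1
  size 2 → [0,2]=1  [2,3]=2  [2,8]=2  [3,8]=2  [7,8]=1
  size 3 → [0,2,3]=3  [0,2,8]=3  [2,3,8]=6  [2,7,8]=3  [3,7,8]=3  [6,7,8]=1
  size 4 → [0,2,3,8]=12  [0,2,7,8]=6  [2,3,7,8]=12  [2,6,7,8]=4  [3,6,7,8]=4  [4,6,7,8]=1  [5,6,7,8]=1
  size 5 → [0,2,3,7,8]=30  [0,2,6,7,8]=10  [1,4,6,7,8]=1  [2,3,6,7,8]=20  [2,4,6,7,8]=5  [2,5,6,7,8]=5  [3,4,6,7,8]=5  [3,5,6,7,8]=5  [4,5,6,7,8]=2
  size 6 → [0,2,3,6,7,8]=60  [0,2,4,6,7,8]=15  [0,2,5,6,7,8]=15  [1,2,4,6,7,8]=6  [1,3,4,6,7,8]=6  [1,4,5,6,7,8]=3  [2,3,4,6,7,8]=30  [2,3,5,6,7,8]=30  [2,4,5,6,7,8]=12  [3,4,5,6,7,8]=12
  size 7 → [0,1,2,4,6,7,8]=21  [0,2,3,4,6,7,8]=105  [0,2,3,5,6,7,8]=105  [0,2,4,5,6,7,8]=42  [1,2,3,4,6,7,8]=42  [1,2,4,5,6,7,8]=21  [1,3,4,5,6,7,8]=21  [2,3,4,5,6,7,8]=84
  first=0(i) contributes 168
  first=1(m) contributes 336
  first=3(j) contributes 84
  first=5(h) contributes 168
|[w]| = 756

756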